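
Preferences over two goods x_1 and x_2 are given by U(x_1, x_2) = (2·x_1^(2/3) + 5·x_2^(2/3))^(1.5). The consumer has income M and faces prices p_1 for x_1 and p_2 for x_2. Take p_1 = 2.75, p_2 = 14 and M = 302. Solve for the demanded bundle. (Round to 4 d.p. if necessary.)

x_1* = 68.5131, x_2* = 8.1135

MRS = MU_x_1/MU_x_2 = (2/5)·(x_2/x_1)^(1/3). Set equal to p_1/p_2.
Solve for the ratio: x_2/x_1 = [(5/2)·p_1/p_2]^(3).
Substitute x_2 = (x_2/x_1)·x_1 into the budget: x_1* = M/(p_1 + p_2·(x_2/x_1)).
Numerically x_2/x_1 = 0.118422, so x_1* = 302/(2.75 + 14·0.118422) = 68.5131 and x_2* = 0.118422·68.5131 = 8.1135.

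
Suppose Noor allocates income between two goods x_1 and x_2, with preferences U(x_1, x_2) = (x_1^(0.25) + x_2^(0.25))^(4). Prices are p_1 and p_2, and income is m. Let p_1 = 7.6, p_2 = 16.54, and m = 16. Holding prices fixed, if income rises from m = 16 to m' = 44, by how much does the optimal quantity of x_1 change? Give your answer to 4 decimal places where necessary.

MU_x_1 ∝ x_1^(-0.75), MU_x_2 ∝ x_2^(-0.75), so MRS = (x_2/x_1)^(0.75) = p_1/p_2.
Solve for the ratio: x_2/x_1 = [p_1/p_2]^(4/3).
Substitute x_2 = (x_2/x_1)·x_1 into the budget: x_1* = m/(p_1 + p_2·(x_2/x_1)).
Numerically x_2/x_1 = 0.354572, so x_1* = 16/(7.6 + 16.54·0.354572) = 1.1883.
At m' = 44: x_1* = 3.2678. Change: 3.2678 − 1.1883 = 2.0795.

Δx_1* = 2.0795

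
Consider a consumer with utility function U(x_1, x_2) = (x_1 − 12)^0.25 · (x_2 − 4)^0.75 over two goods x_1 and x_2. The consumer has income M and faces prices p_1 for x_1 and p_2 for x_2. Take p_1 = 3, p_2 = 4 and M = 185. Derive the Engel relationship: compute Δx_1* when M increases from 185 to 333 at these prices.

Δx_1* = 12.3333

MRS = (1/3)·(x_2−4)/(x_1−12). Tangency with p_1/p_2 gives x_2−4 = 3·(p_1/p_2)·(x_1−12).
After buying the subsistence bundle (12, 4), a share 0.25 of the remaining income goes to x_1: x_1* = 12 + 0.25·(M − 12p_1 − 4p_2)/p_1.
Discretionary income = 185 − 12·3 − 4·4 = 133; x_1* = 12 + 0.25·133/3 = 23.0833.
At M' = 333: x_1* = 35.4167. Change: 35.4167 − 23.0833 = 12.3333.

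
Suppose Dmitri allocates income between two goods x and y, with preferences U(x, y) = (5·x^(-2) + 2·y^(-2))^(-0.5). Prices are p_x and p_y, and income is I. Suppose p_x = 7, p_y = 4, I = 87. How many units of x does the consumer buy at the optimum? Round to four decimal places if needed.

x* = 8.2452

Numerically y/x = 0.887904, so x* = 87/(7 + 4·0.887904) = 8.2452.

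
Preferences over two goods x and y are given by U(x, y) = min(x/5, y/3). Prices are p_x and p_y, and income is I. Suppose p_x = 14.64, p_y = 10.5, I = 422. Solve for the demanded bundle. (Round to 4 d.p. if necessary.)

Leontief preferences: the optimum is at the kink where x/5 = y/3, i.e. y = (3/5)·x.
Budget: p_x·x + p_y·(3/5)·x = I, so (5·p_x + 3·p_y)·x = 5·I.
Demand: x*(p_x,p_y,I) = 5·I/(5·p_x + 3·p_y), y* = 3·I/(5·p_x + 3·p_y).
Here 5·14.64 + 3·10.5 = 104.7, giving x* = 20.1528 and y* = 12.0917.

x* = 20.1528, y* = 12.0917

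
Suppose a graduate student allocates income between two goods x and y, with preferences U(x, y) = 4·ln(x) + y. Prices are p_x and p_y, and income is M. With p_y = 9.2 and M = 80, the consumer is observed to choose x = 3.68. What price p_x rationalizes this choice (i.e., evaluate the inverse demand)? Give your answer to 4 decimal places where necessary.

MU_x = 4/x, MU_y = 1. Tangency: 4/x = p_x/p_y.
So x*(p_x,p_y) = 4·p_y/p_x, independent of income; and y* = (M − 4·p_y)/p_y.
Set x* = 3.68 in the demand function and solve for p_x: p_x = 10.

p_x = 10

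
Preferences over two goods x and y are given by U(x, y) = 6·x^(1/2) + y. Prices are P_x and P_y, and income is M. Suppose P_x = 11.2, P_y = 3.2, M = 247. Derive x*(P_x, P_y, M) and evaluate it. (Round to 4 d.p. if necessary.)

x* = 0.7347

Set MRS = P_x/P_y: 3·x^(−1/2) = P_x/P_y.
Solve: √x = 3·P_y/P_x, so x*(P_x,P_y) = (3·P_y/P_x)², and y* = (M − P_x·x*)/P_y.
Plugging in: x* = (3·3.2/11.2)² = 0.7347.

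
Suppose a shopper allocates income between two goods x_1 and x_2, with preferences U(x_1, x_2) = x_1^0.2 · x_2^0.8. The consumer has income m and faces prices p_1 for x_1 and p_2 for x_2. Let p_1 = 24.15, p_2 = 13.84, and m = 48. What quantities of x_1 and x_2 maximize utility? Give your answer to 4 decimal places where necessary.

Demand: x_1*(p_1,p_2,m) = 0.2·m/p_1 and x_2* = 0.8·m/p_2.
At p_1=24.15, p_2=13.84, m=48: x_1* = 0.2·48/24.15 = 0.3975, x_2* = 2.7746.

x_1* = 0.3975, x_2* = 2.7746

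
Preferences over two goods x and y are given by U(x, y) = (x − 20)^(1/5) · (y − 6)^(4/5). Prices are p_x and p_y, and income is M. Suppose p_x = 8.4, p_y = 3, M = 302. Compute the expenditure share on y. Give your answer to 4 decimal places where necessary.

share on y = 0.3669

MRS = (1/4)·(y−6)/(x−20). Tangency with p_x/p_y gives y−6 = 4·(p_x/p_y)·(x−20).
Substituting into the budget: x* = 20 + 0.2·(M − 20·p_x − 6·p_y)/p_x, and y* = 6 + 0.8·(…)/p_y.
Discretionary income = 302 − 20·8.4 − 6·3 = 116; x* = 20 + 0.2·116/8.4 = 22.7619; y* = 6 + 0.8·116/3 = 36.9333.
Expenditure on y: 3·36.9333 = 110.8; share = 0.3669.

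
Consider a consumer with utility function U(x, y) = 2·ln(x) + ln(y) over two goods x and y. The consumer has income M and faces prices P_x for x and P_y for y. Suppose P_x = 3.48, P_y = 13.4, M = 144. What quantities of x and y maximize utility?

Tangency: MRS = 2·y/x = P_x/P_y.
So 2·P_y·y = P_x·x; combined with the budget, a share 2/3 of income goes to x.
Demand: x*(P_x,P_y,M) = 2/3·M/P_x and y* = 1/3·M/P_y.
At P_x=3.48, P_y=13.4, M=144: x* = 2/3·144/3.48 = 27.5862, y* = 3.5821.

x* = 27.5862, y* = 3.5821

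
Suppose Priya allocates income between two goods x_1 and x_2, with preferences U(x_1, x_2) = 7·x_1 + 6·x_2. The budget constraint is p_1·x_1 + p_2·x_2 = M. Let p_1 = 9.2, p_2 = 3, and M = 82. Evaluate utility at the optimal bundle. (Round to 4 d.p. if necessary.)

V = 164

Perfect substitutes: compare marginal utility per dollar. 7/p_1 vs 6/p_2 → 0.7609 vs 2.
x_2 gives more utility per dollar, so spend all income on x_2: x_2* = M/p_2, x_1* = 0.
Numerically: x_1* = 0, x_2* = 27.3333.
Utility at the optimum: U(0, 27.3333) = 164.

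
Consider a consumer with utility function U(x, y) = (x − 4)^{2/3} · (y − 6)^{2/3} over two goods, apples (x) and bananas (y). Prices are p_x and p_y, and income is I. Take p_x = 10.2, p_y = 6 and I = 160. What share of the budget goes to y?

share on y = 0.485

Let x' = x−4, y' = y−6. MRS = y'/x' = p_x/p_y.
After buying the subsistence bundle (4, 6), a share 0.5 of the remaining income goes to x: x* = 4 + 0.5·(I − 4p_x − 6p_y)/p_x.
Discretionary income = 160 − 4·10.2 − 6·6 = 83.2; x* = 4 + 0.5·83.2/10.2 = 8.0784; y* = 6 + 0.5·83.2/6 = 12.9333.
Expenditure on y: 6·12.9333 = 77.6; share = 0.485.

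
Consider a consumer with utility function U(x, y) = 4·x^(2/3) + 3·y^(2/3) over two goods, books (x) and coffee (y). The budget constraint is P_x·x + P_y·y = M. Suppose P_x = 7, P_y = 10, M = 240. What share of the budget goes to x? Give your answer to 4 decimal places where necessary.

From the CES first-order condition, (4/3)·(y/x)^(1/3) = P_x/P_y.
Hence y/x = ((3/4)·P_x/P_y)^(1/(1/3)), i.e. raised to the 3 power.
With the ratio pinned down, the budget gives x* = M/(P_x + P_y·(y/x)) and y* = (y/x)·x*.
Numerically y/x = 0.144703, so x* = 240/(7 + 10·0.144703) = 28.4123 and y* = 0.144703·28.4123 = 4.1114.
Expenditure on x: 7·28.4123 = 198.8864; share = 0.8287.

share on x = 0.8287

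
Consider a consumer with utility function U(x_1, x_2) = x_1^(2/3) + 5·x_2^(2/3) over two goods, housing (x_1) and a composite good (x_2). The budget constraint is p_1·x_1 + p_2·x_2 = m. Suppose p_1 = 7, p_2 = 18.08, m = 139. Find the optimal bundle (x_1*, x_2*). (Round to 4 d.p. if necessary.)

Substitute x_2 = (x_2/x_1)·x_1 into the budget: x_1* = m/(p_1 + p_2·(x_2/x_1)).
Numerically x_2/x_1 = 7.254523, so x_1* = 139/(7 + 18.08·7.254523) = 1.0061 and x_2* = 7.254523·1.0061 = 7.2985.

x_1* = 1.0061, x_2* = 7.2985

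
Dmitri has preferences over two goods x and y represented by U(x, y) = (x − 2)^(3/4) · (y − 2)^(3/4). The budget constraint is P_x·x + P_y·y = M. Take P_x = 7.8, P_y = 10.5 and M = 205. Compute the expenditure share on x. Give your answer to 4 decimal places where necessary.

share on x = 0.4868

This is Cobb-Douglas in (x−2, y−2): tangency gives 0.75·P_y·(y−2) = 0.75·P_x·(x−2).
After buying the subsistence bundle (2, 2), a share 0.5 of the remaining income goes to x: x* = 2 + 0.5·(M − 2P_x − 2P_y)/P_x.
Discretionary income = 205 − 2·7.8 − 2·10.5 = 168.4; x* = 2 + 0.5·168.4/7.8 = 12.7949; y* = 2 + 0.5·168.4/10.5 = 10.019.
Expenditure on x: 7.8·12.7949 = 99.8; share = 0.4868.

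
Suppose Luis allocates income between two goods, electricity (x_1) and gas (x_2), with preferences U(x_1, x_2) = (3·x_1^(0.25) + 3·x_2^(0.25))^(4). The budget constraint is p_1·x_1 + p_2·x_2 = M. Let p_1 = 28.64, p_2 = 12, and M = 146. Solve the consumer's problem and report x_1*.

x_1* = 2.1819

MRS = MU_x_1/MU_x_2 = (x_2/x_1)^(0.75). Set equal to p_1/p_2.
Hence x_2/x_1 = (p_1/p_2)^(1/(0.75)), i.e. raised to the 4/3 power.
Substitute x_2 = (x_2/x_1)·x_1 into the budget: x_1* = M/(p_1 + p_2·(x_2/x_1)).
Numerically x_2/x_1 = 3.189498, so x_1* = 146/(28.64 + 12·3.189498) = 2.1819.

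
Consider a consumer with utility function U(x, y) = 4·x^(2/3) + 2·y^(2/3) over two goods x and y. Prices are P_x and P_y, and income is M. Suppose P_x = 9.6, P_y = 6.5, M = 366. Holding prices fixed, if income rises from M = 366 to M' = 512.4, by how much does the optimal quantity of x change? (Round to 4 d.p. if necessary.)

Δx* = 11.9828

From the CES first-order condition, 2·(y/x)^(1/3) = P_x/P_y.
Solve for the ratio: y/x = [(1/2)·P_x/P_y]^(3).
Substitute y = (y/x)·x into the budget: x* = M/(P_x + P_y·(y/x)).
Numerically y/x = 0.402702, so x* = 366/(9.6 + 6.5·0.402702) = 29.9569.
At M' = 512.4: x* = 41.9396. Change: 41.9396 − 29.9569 = 11.9828.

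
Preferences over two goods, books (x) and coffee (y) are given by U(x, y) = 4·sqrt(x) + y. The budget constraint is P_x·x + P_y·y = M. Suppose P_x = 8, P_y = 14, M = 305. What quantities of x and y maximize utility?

x* = 12.25, y* = 14.7857

Utility is quasi-linear in y; the FOC for x is 2/√x = P_x/P_y.
Solve: √x = 2·P_y/P_x, so x*(P_x,P_y) = (2·P_y/P_x)², and y* = (M − P_x·x*)/P_y.
Plugging in: x* = (2·14/8)² = 12.25, y* = 14.7857.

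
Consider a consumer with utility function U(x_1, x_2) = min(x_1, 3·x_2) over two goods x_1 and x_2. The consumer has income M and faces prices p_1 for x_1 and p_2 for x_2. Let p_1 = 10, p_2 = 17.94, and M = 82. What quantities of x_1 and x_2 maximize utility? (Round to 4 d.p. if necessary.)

Leontief preferences: the optimum is at the kink where x_1/3 = x_2/1, i.e. x_2 = (1/3)·x_1.
Budget: p_1·x_1 + p_2·(1/3)·x_1 = M, so (3·p_1 + p_2)·x_1 = 3·M.
Demand: x_1*(p_1,p_2,M) = 3·M/(3·p_1 + p_2), x_2* = M/(3·p_1 + p_2).
Here 3·10 + 17.94 = 47.94, giving x_1* = 5.1314 and x_2* = 1.7105.

x_1* = 5.1314, x_2* = 1.7105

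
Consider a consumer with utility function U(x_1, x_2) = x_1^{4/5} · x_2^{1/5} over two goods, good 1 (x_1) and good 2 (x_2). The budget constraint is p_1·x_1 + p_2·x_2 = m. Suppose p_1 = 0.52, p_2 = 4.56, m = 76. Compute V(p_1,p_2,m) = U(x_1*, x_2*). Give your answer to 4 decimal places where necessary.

At p_1=0.52, p_2=4.56, m=76: x_1* = 0.8·76/0.52 = 116.9231, x_2* = 3.3333.
Utility at the optimum: U(116.9231, 3.3333) = 57.3979.

V = 57.3979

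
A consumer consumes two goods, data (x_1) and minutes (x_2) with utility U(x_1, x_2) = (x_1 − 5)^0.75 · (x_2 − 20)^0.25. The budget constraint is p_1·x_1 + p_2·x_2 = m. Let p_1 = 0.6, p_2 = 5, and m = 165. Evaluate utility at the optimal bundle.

This is Cobb-Douglas in (x_1−5, x_2−20): tangency gives 0.75·p_2·(x_2−20) = 0.25·p_1·(x_1−5).
Substituting into the budget: x_1* = 5 + 0.75·(m − 5·p_1 − 20·p_2)/p_1, and x_2* = 20 + 0.25·(…)/p_2.
Discretionary income = 165 − 5·0.6 − 20·5 = 62; x_1* = 5 + 0.75·62/0.6 = 82.5; x_2* = 20 + 0.25·62/5 = 23.1.
Utility at the optimum: U(82.5, 23.1) = 34.6591.

V = 34.6591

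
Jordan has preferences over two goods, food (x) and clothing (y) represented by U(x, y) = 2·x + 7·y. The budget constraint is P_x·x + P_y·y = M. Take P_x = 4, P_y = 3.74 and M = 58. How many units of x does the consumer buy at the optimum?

x* = 0

Linear utility — the consumer picks whichever good has higher MU/price: 2/4 = 0.5 vs 7/3.74 = 1.8717.
y gives more utility per dollar, so spend all income on y: y* = M/P_y, x* = 0.
Numerically: x* = 0, y* = 15.508.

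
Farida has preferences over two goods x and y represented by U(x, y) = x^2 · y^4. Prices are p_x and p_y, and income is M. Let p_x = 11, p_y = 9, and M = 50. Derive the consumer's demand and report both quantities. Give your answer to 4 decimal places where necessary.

The MRS is (1/2)·y/x. Set MRS = p_x/p_y.
So 2·p_y·y = 4·p_x·x; combined with the budget, a share 1/3 of income goes to x.
Demand: x*(p_x,p_y,M) = 1/3·M/p_x and y* = 2/3·M/p_y.
At p_x=11, p_y=9, M=50: x* = 1/3·50/11 = 1.5152, y* = 3.7037.

x* = 1.5152, y* = 3.7037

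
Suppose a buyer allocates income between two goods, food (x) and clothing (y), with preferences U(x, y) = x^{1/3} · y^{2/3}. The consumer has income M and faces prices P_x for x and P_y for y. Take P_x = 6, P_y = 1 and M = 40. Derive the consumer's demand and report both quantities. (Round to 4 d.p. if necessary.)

x* = 2.2222, y* = 26.6667

Demand: x*(P_x,P_y,M) = 1/3·M/P_x and y* = 2/3·M/P_y.
At P_x=6, P_y=1, M=40: x* = 1/3·40/6 = 2.2222, y* = 26.6667.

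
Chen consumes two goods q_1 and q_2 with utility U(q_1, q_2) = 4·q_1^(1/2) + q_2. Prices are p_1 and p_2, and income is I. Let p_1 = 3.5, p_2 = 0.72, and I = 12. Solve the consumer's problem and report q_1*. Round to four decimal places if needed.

MU_q_1 = 2/√q_1, MU_q_2 = 1. Tangency: 2/√q_1 = p_1/p_2.
Thus q_1* = (2·p_2/p_1)² — independent of I — with the rest of income spent on q_2.
Plugging in: q_1* = (2·0.72/3.5)² = 0.1693.

q_1* = 0.1693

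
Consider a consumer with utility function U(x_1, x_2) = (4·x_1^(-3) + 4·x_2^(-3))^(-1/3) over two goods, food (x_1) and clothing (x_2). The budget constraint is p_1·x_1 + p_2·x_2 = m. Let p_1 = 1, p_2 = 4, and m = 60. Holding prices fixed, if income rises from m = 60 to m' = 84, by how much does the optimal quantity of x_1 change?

MU_x_1 ∝ 4·x_1^(-4), MU_x_2 ∝ 4·x_2^(-4), so MRS = (x_2/x_1)^(4) = p_1/p_2.
Hence x_2/x_1 = (p_1/p_2)^(1/(4)), i.e. raised to the 0.25 power.
With the ratio pinned down, the budget gives x_1* = m/(p_1 + p_2·(x_2/x_1)) and x_2* = (x_2/x_1)·x_1*.
Numerically x_2/x_1 = 0.707107, so x_1* = 60/(1 + 4·0.707107) = 15.6722.
At m' = 84: x_1* = 21.9411. Change: 21.9411 − 15.6722 = 6.2689.

Δx_1* = 6.2689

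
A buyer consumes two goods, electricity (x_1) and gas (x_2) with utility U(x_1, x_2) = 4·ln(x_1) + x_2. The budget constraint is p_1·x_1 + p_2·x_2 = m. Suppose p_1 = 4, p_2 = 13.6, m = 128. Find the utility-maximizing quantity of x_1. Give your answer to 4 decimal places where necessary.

x_1* = 13.6

Set MRS = p_1/p_2: (4/x_1)/1 = p_1/p_2.
So x_1*(p_1,p_2) = 4·p_2/p_1, independent of income; and x_2* = (m − 4·p_2)/p_2.
At the given prices: x_1* = 4·13.6/4 = 13.6.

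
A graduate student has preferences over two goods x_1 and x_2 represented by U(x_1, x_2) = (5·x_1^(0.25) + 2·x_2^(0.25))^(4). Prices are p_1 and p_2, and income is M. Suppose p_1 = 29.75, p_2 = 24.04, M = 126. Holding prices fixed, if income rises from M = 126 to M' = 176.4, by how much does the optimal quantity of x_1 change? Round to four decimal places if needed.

Δx_1* = 1.2869

MRS = MU_x_1/MU_x_2 = (5/2)·(x_2/x_1)^(0.75). Set equal to p_1/p_2.
Solve for the ratio: x_2/x_1 = [(2/5)·p_1/p_2]^(4/3).
Substitute x_2 = (x_2/x_1)·x_1 into the budget: x_1* = M/(p_1 + p_2·(x_2/x_1)).
Numerically x_2/x_1 = 0.391577, so x_1* = 126/(29.75 + 24.04·0.391577) = 3.2173.
At M' = 176.4: x_1* = 4.5042. Change: 4.5042 − 3.2173 = 1.2869.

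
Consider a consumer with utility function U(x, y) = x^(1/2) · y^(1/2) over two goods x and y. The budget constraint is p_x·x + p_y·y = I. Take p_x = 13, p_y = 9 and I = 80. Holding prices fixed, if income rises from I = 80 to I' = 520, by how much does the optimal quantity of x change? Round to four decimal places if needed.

Δx* = 16.9231

Tangency: MRS = y/x = p_x/p_y.
So 0.5·p_y·y = 0.5·p_x·x; combined with the budget, a share 0.5 of income goes to x.
Demand: x*(p_x,p_y,I) = 0.5·I/p_x and y* = 0.5·I/p_y.
At p_x=13, p_y=9, I=80: x* = 0.5·80/13 = 3.0769.
At I' = 520: x* = 20. Change: 20 − 3.0769 = 16.9231.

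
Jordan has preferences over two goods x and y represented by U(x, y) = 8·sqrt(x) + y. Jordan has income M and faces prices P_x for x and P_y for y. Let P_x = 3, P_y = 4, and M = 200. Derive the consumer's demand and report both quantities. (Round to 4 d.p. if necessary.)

Set MRS = P_x/P_y: 4·x^(−1/2) = P_x/P_y.
Thus x* = (4·P_y/P_x)² — independent of M — with the rest of income spent on y.
Plugging in: x* = (4·4/3)² = 28.4444, y* = 28.6667.

x* = 28.4444, y* = 28.6667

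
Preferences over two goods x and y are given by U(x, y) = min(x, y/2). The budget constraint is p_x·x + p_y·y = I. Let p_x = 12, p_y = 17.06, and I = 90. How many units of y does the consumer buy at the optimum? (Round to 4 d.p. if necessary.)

Leontief preferences: the optimum is at the kink where x/1 = y/2, i.e. y = 2·x.
Budget: p_x·x + p_y·2·x = I, so (p_x + 2·p_y)·x = I.
Demand: x*(p_x,p_y,I) = I/(p_x + 2·p_y), y* = 2·I/(p_x + 2·p_y).
Here 12 + 2·17.06 = 46.12, giving y* = 3.9029.

y* = 3.9029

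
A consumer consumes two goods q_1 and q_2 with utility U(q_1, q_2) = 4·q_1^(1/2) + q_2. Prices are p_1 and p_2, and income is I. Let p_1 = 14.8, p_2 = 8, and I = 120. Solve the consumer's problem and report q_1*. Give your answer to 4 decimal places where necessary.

q_1* = 1.1687

Utility is quasi-linear in q_2; the FOC for q_1 is 2/√q_1 = p_1/p_2.
Thus q_1* = (2·p_2/p_1)² — independent of I — with the rest of income spent on q_2.
Plugging in: q_1* = (2·8/14.8)² = 1.1687.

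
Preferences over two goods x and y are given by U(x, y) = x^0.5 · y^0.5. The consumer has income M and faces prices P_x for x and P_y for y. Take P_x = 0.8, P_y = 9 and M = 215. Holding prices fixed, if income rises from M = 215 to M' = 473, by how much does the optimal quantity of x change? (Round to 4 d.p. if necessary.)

Δx* = 161.25

MU_x/MU_y = (0.5·y)/(0.5·x); tangency sets this equal to P_x/P_y.
Rearranging, P_y·y = P_x·x. Substituting into the budget gives P_x·x·(1 + 1) = M.
Demand: x*(P_x,P_y,M) = 0.5·M/P_x and y* = 0.5·M/P_y.
At P_x=0.8, P_y=9, M=215: x* = 0.5·215/0.8 = 134.375.
At M' = 473: x* = 295.625. Change: 295.625 − 134.375 = 161.25.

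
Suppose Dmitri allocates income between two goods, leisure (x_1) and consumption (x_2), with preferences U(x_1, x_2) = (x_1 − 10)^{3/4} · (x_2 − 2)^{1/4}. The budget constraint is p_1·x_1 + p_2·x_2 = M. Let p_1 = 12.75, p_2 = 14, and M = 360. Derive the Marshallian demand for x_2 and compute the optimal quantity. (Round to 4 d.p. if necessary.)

x_2* = 5.6518

MRS = 3·(x_2−2)/(x_1−10). Tangency with p_1/p_2 gives x_2−2 = (1/3)·(p_1/p_2)·(x_1−10).
Substituting into the budget: x_1* = 10 + 0.75·(M − 10·p_1 − 2·p_2)/p_1, and x_2* = 2 + 0.25·(…)/p_2.
Discretionary income = 360 − 10·12.75 − 2·14 = 204.5; x_2* = 2 + 0.25·204.5/14 = 5.6518.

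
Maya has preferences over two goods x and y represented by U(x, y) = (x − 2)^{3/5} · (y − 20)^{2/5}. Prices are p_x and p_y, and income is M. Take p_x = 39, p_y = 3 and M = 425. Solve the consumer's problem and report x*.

x* = 6.4154

This is Cobb-Douglas in (x−2, y−20): tangency gives 0.6·p_y·(y−20) = 0.4·p_x·(x−2).
After buying the subsistence bundle (2, 20), a share 0.6 of the remaining income goes to x: x* = 2 + 0.6·(M − 2p_x − 20p_y)/p_x.
Discretionary income = 425 − 2·39 − 20·3 = 287; x* = 2 + 0.6·287/39 = 6.4154.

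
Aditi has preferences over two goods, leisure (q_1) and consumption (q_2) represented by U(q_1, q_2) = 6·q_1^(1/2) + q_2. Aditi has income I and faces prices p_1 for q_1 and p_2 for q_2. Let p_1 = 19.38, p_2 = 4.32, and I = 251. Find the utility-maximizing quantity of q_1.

MU_q_1 = 3/√q_1, MU_q_2 = 1. Tangency: 3/√q_1 = p_1/p_2.
Solve: √q_1 = 3·p_2/p_1, so q_1*(p_1,p_2) = (3·p_2/p_1)², and q_2* = (I − p_1·q_1*)/p_2.
Plugging in: q_1* = (3·4.32/19.38)² = 0.4472.

q_1* = 0.4472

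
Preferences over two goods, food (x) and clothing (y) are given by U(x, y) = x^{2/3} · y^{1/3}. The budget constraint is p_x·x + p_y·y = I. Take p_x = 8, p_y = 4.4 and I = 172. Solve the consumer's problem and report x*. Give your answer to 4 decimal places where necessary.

Tangency: MRS = 2·y/x = p_x/p_y.
Rearranging, p_y·y = (1/2)·p_x·x. Substituting into the budget gives p_x·x·(1 + (1/2)) = I.
Demand: x*(p_x,p_y,I) = 2/3·I/p_x and y* = 1/3·I/p_y.
At p_x=8, p_y=4.4, I=172: x* = 2/3·172/8 = 14.3333.

x* = 14.3333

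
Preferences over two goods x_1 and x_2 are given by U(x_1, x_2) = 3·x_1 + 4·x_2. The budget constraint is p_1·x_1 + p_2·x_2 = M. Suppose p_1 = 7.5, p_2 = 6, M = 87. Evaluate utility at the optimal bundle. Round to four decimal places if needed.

V = 58

Perfect substitutes: compare marginal utility per dollar. 3/p_1 vs 4/p_2 → 0.4 vs 0.6667.
x_2 gives more utility per dollar, so spend all income on x_2: x_2* = M/p_2, x_1* = 0.
Numerically: x_1* = 0, x_2* = 14.5.
Utility at the optimum: U(0, 14.5) = 58.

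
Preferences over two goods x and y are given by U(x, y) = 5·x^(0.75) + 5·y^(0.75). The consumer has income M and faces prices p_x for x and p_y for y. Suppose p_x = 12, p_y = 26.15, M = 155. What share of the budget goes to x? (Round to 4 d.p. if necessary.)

share on x = 0.9119

MRS = MU_x/MU_y = (y/x)^(0.25). Set equal to p_x/p_y.
Solve for the ratio: y/x = [p_x/p_y]^(4).
Substitute y = (y/x)·x into the budget: x* = M/(p_x + p_y·(y/x)).
Numerically y/x = 0.044344, so x* = 155/(12 + 26.15·0.044344) = 11.7785 and y* = 0.044344·11.7785 = 0.5223.
Expenditure on x: 12·11.7785 = 141.3416; share = 0.9119.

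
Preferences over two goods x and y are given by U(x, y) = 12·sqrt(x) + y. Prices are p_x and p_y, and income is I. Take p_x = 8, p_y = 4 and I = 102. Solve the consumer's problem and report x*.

x* = 9

Set MRS = p_x/p_y: 6·x^(−1/2) = p_x/p_y.
Solve: √x = 6·p_y/p_x, so x*(p_x,p_y) = (6·p_y/p_x)², and y* = (I − p_x·x*)/p_y.
Plugging in: x* = (6·4/8)² = 9.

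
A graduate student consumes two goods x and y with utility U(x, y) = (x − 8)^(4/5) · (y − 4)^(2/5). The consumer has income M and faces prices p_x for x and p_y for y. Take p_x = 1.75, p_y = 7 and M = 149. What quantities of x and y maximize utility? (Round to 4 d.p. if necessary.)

Let x' = x−8, y' = y−4. MRS = 2·y'/x' = p_x/p_y.
Substituting into the budget: x* = 8 + 2/3·(M − 8·p_x − 4·p_y)/p_x, and y* = 4 + 1/3·(…)/p_y.
Discretionary income = 149 − 8·1.75 − 4·7 = 107; x* = 8 + 2/3·107/1.75 = 48.7619; y* = 4 + 1/3·107/7 = 9.0952.

x* = 48.7619, y* = 9.0952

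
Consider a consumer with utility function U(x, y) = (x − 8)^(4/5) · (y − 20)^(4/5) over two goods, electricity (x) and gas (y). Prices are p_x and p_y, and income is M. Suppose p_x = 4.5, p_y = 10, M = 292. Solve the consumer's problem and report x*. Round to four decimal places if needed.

MRS = (y−20)/(x−8). Tangency with p_x/p_y gives y−20 = (p_x/p_y)·(x−8).
After buying the subsistence bundle (8, 20), a share 0.5 of the remaining income goes to x: x* = 8 + 0.5·(M − 8p_x − 20p_y)/p_x.
Discretionary income = 292 − 8·4.5 − 20·10 = 56; x* = 8 + 0.5·56/4.5 = 14.2222.

x* = 14.2222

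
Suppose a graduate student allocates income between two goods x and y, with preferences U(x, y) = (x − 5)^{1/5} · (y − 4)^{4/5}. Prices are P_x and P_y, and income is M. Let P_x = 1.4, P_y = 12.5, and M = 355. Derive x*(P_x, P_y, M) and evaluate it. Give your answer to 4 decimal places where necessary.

x* = 47.5714

This is Cobb-Douglas in (x−5, y−4): tangency gives 0.2·P_y·(y−4) = 0.8·P_x·(x−5).
Substituting into the budget: x* = 5 + 0.2·(M − 5·P_x − 4·P_y)/P_x, and y* = 4 + 0.8·(…)/P_y.
Discretionary income = 355 − 5·1.4 − 4·12.5 = 298; x* = 5 + 0.2·298/1.4 = 47.5714.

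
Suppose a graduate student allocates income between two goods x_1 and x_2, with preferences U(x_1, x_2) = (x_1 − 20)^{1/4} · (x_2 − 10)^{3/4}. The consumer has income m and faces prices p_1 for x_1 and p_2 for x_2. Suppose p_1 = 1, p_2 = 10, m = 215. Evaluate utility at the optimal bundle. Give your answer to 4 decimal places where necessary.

Let x_1' = x_1−20, x_2' = x_2−10. MRS = (1/3)·x_2'/x_1' = p_1/p_2.
After buying the subsistence bundle (20, 10), a share 0.25 of the remaining income goes to x_1: x_1* = 20 + 0.25·(m − 20p_1 − 10p_2)/p_1.
Discretionary income = 215 − 20·1 − 10·10 = 95; x_1* = 20 + 0.25·95/1 = 43.75; x_2* = 10 + 0.75·95/10 = 17.125.
Utility at the optimum: U(43.75, 17.125) = 9.6273.

V = 9.6273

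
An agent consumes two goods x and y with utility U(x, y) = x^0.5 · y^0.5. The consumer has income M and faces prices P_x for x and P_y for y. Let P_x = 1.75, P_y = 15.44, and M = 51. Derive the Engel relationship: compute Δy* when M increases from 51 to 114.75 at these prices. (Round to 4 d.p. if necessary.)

The MRS is y/x. Set MRS = P_x/P_y.
So 0.5·P_y·y = 0.5·P_x·x; combined with the budget, a share 0.5 of income goes to x.
Demand: x*(P_x,P_y,M) = 0.5·M/P_x and y* = 0.5·M/P_y.
At P_x=1.75, P_y=15.44, M=51: y* = 0.5·51/15.44 = 1.6516.
At M' = 114.75: y* = 3.716. Change: 3.716 − 1.6516 = 2.0644.

Δy* = 2.0644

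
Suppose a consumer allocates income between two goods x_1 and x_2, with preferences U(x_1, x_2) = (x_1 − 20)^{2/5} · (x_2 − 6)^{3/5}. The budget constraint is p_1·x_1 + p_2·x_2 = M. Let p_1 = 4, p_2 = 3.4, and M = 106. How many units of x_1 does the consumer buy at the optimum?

This is Cobb-Douglas in (x_1−20, x_2−6): tangency gives 0.4·p_2·(x_2−6) = 0.6·p_1·(x_1−20).
Substituting into the budget: x_1* = 20 + 0.4·(M − 20·p_1 − 6·p_2)/p_1, and x_2* = 6 + 0.6·(…)/p_2.
Discretionary income = 106 − 20·4 − 6·3.4 = 5.6; x_1* = 20 + 0.4·5.6/4 = 20.56.

x_1* = 20.56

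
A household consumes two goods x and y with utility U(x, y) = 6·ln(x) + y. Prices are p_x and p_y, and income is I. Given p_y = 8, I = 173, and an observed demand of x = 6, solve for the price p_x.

MU_x = 6/x, MU_y = 1. Tangency: 6/x = p_x/p_y.
So x*(p_x,p_y) = 6·p_y/p_x, independent of income; and y* = (I − 6·p_y)/p_y.
Set x* = 6 in the demand function and solve for p_x: p_x = 8.

p_x = 8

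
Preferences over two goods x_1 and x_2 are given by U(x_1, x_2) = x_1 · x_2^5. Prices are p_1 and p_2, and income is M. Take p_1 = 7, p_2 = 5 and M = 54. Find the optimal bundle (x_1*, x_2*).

MU_x_1/MU_x_2 = (x_2)/(5·x_1); tangency sets this equal to p_1/p_2.
So p_2·x_2 = 5·p_1·x_1; combined with the budget, a share 1/6 of income goes to x_1.
Demand: x_1*(p_1,p_2,M) = 1/6·M/p_1 and x_2* = 5/6·M/p_2.
At p_1=7, p_2=5, M=54: x_1* = 1/6·54/7 = 1.2857, x_2* = 9.

x_1* = 1.2857, x_2* = 9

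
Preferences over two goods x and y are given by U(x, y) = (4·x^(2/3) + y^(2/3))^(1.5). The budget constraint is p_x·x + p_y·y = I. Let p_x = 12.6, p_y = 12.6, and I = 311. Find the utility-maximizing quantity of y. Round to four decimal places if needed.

From the CES first-order condition, 4·(y/x)^(1/3) = p_x/p_y.
Hence y/x = ((1/4)·p_x/p_y)^(1/(1/3)), i.e. raised to the 3 power.
Substitute y = (y/x)·x into the budget: x* = I/(p_x + p_y·(y/x)).
Numerically y/x = 0.015625, so x* = 311/(12.6 + 12.6·0.015625) = 24.3028 and y* = 0.015625·24.3028 = 0.3797.

y* = 0.3797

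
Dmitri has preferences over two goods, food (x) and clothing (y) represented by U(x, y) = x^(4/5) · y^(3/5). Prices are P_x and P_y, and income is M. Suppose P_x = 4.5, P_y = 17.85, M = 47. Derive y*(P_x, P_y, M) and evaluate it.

Tangency: MRS = (4/3)·y/x = P_x/P_y.
So 0.8·P_y·y = 0.6·P_x·x; combined with the budget, a share 4/7 of income goes to x.
Demand: x*(P_x,P_y,M) = 4/7·M/P_x and y* = 3/7·M/P_y.
At P_x=4.5, P_y=17.85, M=47: y* = 3/7·47/17.85 = 1.1285.

y* = 1.1285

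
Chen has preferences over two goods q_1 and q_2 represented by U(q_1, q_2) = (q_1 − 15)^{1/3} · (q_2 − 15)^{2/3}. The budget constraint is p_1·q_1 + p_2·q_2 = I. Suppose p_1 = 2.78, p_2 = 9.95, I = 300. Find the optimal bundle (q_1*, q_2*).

After buying the subsistence bundle (15, 15), a share 1/3 of the remaining income goes to q_1: q_1* = 15 + 1/3·(I − 15p_1 − 15p_2)/p_1.
Discretionary income = 300 − 15·2.78 − 15·9.95 = 109.05; q_1* = 15 + 1/3·109.05/2.78 = 28.0755; q_2* = 15 + 2/3·109.05/9.95 = 22.3065.

q_1* = 28.0755, q_2* = 22.3065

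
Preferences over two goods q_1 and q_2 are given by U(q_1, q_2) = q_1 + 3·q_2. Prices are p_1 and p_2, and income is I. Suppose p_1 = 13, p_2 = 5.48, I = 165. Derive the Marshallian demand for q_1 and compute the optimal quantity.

q_1* = 0

Perfect substitutes: compare marginal utility per dollar. 1/p_1 vs 3/p_2 → 0.0769 vs 0.5474.
q_2 gives more utility per dollar, so spend all income on q_2: q_2* = I/p_2, q_1* = 0.
Numerically: q_1* = 0, q_2* = 30.1095.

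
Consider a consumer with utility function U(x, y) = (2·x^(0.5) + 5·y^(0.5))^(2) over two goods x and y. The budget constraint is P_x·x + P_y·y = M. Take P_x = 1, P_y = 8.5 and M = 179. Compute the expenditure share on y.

MRS = MU_x/MU_y = (2/5)·(y/x)^(0.5). Set equal to P_x/P_y.
Solve for the ratio: y/x = [(5/2)·P_x/P_y]^(2).
With the ratio pinned down, the budget gives x* = M/(P_x + P_y·(y/x)) and y* = (y/x)·x*.
Numerically y/x = 0.086505, so x* = 179/(1 + 8.5·0.086505) = 103.1525 and y* = 0.086505·103.1525 = 8.9232.
Expenditure on y: 8.5·8.9232 = 75.8475; share = 0.4237.

share on y = 0.4237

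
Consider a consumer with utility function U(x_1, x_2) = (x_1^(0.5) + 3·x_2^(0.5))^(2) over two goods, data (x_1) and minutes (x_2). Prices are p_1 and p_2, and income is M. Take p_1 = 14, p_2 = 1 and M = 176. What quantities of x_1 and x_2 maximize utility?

x_1* = 0.099, x_2* = 174.6142

MRS = MU_x_1/MU_x_2 = (1/3)·(x_2/x_1)^(0.5). Set equal to p_1/p_2.
Solve for the ratio: x_2/x_1 = [3·p_1/p_2]^(2).
With the ratio pinned down, the budget gives x_1* = M/(p_1 + p_2·(x_2/x_1)) and x_2* = (x_2/x_1)·x_1*.
Numerically x_2/x_1 = 1764, so x_1* = 176/(14 + 1·1764) = 0.099 and x_2* = 1764·0.099 = 174.6142.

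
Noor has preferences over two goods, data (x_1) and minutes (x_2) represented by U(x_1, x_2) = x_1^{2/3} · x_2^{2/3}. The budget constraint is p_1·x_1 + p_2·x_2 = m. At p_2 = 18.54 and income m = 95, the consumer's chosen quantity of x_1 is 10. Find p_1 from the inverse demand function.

Tangency: MRS = x_2/x_1 = p_1/p_2.
So 2/3·p_2·x_2 = 2/3·p_1·x_1; combined with the budget, a share 0.5 of income goes to x_1.
Demand: x_1*(p_1,p_2,m) = 0.5·m/p_1 and x_2* = 0.5·m/p_2.
Set x_1* = 10 in the demand function and solve for p_1: p_1 = 4.75.

p_1 = 4.75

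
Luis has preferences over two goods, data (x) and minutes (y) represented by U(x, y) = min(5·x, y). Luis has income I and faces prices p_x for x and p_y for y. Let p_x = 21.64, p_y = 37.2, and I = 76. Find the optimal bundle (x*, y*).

Leontief preferences: the optimum is at the kink where x/1 = y/5, i.e. y = 5·x.
Budget: p_x·x + p_y·5·x = I, so (p_x + 5·p_y)·x = I.
Demand: x*(p_x,p_y,I) = I/(p_x + 5·p_y), y* = 5·I/(p_x + 5·p_y).
Here 21.64 + 5·37.2 = 207.64, giving x* = 0.366 and y* = 1.8301.

x* = 0.366, y* = 1.8301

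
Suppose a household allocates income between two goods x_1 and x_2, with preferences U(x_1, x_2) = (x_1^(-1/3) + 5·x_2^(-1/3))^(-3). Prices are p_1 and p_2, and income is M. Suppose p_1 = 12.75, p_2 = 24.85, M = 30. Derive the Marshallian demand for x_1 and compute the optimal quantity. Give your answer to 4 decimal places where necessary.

x_1* = 0.4753

From the CES first-order condition, (1/5)·(x_2/x_1)^(4/3) = p_1/p_2.
Hence x_2/x_1 = (5·p_1/p_2)^(1/(4/3)), i.e. raised to the 0.75 power.
With the ratio pinned down, the budget gives x_1* = M/(p_1 + p_2·(x_2/x_1)) and x_2* = (x_2/x_1)·x_1*.
Numerically x_2/x_1 = 2.027054, so x_1* = 30/(12.75 + 24.85·2.027054) = 0.4753.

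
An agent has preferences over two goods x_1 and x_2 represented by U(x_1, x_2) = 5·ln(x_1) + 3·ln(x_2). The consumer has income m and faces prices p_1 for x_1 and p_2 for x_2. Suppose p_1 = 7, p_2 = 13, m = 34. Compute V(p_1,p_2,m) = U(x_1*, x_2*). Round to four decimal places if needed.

Demand: x_1*(p_1,p_2,m) = 0.625·m/p_1 and x_2* = 0.375·m/p_2.
At p_1=7, p_2=13, m=34: x_1* = 0.625·34/7 = 3.0357, x_2* = 0.9808.
Utility at the optimum: U(3.0357, 0.9808) = 5.494.

V = 5.494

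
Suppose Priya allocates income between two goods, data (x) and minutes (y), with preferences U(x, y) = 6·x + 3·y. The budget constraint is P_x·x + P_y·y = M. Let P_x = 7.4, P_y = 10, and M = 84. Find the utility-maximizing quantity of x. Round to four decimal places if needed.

x* = 11.3514

Perfect substitutes: compare marginal utility per dollar. 6/P_x vs 3/P_y → 0.8108 vs 0.3.
x gives more utility per dollar, so spend all income on x: x* = M/P_x, y* = 0.
Numerically: x* = 11.3514, y* = 0.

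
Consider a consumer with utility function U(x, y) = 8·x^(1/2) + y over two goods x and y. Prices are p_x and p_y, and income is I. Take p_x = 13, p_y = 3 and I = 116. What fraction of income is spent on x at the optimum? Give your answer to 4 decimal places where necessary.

share on x = 0.0955

MU_x = 4/√x, MU_y = 1. Tangency: 4/√x = p_x/p_y.
Thus x* = (4·p_y/p_x)² — independent of I — with the rest of income spent on y.
Plugging in: x* = (4·3/13)² = 0.8521, y* = 34.9744.
Expenditure on x: 13·0.8521 = 11.0769; share = 0.0955.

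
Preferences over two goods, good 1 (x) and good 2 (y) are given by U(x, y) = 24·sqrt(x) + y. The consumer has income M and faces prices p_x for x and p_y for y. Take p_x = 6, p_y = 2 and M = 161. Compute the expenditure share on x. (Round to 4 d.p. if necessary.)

Set MRS = p_x/p_y: 12·x^(−1/2) = p_x/p_y.
Thus x* = (12·p_y/p_x)² — independent of M — with the rest of income spent on y.
Plugging in: x* = (12·2/6)² = 16, y* = 32.5.
Expenditure on x: 6·16 = 96; share = 0.5963.

share on x = 0.5963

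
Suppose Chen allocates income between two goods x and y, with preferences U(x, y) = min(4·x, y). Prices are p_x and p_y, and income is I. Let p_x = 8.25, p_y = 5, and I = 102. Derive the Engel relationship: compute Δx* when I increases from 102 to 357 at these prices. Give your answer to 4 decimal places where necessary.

Demand: x*(p_x,p_y,I) = I/(p_x + 4·p_y), y* = 4·I/(p_x + 4·p_y).
Here 8.25 + 4·5 = 28.25, giving x* = 3.6106.
At I' = 357: x* = 12.6372. Change: 12.6372 − 3.6106 = 9.0265.

Δx* = 9.0265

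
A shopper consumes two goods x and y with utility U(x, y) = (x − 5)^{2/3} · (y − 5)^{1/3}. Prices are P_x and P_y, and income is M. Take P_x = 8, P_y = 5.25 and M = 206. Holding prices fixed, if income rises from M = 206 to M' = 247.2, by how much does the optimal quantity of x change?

Δx* = 3.4333

This is Cobb-Douglas in (x−5, y−5): tangency gives 2/3·P_y·(y−5) = 1/3·P_x·(x−5).
Substituting into the budget: x* = 5 + 2/3·(M − 5·P_x − 5·P_y)/P_x, and y* = 5 + 1/3·(…)/P_y.
Discretionary income = 206 − 5·8 − 5·5.25 = 139.75; x* = 5 + 2/3·139.75/8 = 16.6458.
At M' = 247.2: x* = 20.0792. Change: 20.0792 − 16.6458 = 3.4333.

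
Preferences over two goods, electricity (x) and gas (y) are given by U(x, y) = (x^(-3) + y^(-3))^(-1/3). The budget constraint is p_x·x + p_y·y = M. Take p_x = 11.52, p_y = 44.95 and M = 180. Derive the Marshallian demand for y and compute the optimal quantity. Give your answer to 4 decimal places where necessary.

MU_x ∝ x^(-4), MU_y ∝ y^(-4), so MRS = (y/x)^(4) = p_x/p_y.
Solve for the ratio: y/x = [p_x/p_y]^(0.25).
With the ratio pinned down, the budget gives x* = M/(p_x + p_y·(y/x)) and y* = (y/x)·x*.
Numerically y/x = 0.711509, so x* = 180/(11.52 + 44.95·0.711509) = 4.1377 and y* = 0.711509·4.1377 = 2.944.

y* = 2.944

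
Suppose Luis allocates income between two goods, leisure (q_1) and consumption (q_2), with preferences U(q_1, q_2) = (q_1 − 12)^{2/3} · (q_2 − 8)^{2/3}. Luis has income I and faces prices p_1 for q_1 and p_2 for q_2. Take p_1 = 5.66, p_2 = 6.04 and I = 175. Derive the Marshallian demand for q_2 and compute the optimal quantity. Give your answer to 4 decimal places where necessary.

Substituting into the budget: q_1* = 12 + 0.5·(I − 12·p_1 − 8·p_2)/p_1, and q_2* = 8 + 0.5·(…)/p_2.
Discretionary income = 175 − 12·5.66 − 8·6.04 = 58.76; q_2* = 8 + 0.5·58.76/6.04 = 12.8642.

q_2* = 12.8642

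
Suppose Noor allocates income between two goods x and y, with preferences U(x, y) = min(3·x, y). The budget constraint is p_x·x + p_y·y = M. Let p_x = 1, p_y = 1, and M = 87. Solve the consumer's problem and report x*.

x* = 21.75

With perfect complements, no substitution: consume in ratio x:y = 1:3.
Budget: p_x·x + p_y·3·x = M, so (p_x + 3·p_y)·x = M.
Demand: x*(p_x,p_y,M) = M/(p_x + 3·p_y), y* = 3·M/(p_x + 3·p_y).
Here 1 + 3·1 = 4, giving x* = 21.75.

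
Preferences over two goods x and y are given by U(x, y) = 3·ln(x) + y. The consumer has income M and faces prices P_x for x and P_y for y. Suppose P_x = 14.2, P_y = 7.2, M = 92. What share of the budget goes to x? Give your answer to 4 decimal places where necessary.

So x*(P_x,P_y) = 3·P_y/P_x, independent of income; and y* = (M − 3·P_y)/P_y.
At the given prices: x* = 3·7.2/14.2 = 1.5211, and y* = 9.7778.
Expenditure on x: 14.2·1.5211 = 21.6; share = 0.2348.

share on x = 0.2348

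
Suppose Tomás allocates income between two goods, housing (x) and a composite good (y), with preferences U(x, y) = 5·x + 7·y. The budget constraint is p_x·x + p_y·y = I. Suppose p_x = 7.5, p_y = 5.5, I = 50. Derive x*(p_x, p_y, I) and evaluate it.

x* = 0

Linear utility — the consumer picks whichever good has higher MU/price: 5/7.5 = 0.6667 vs 7/5.5 = 1.2727.
y gives more utility per dollar, so spend all income on y: y* = I/p_y, x* = 0.
Numerically: x* = 0, y* = 9.0909.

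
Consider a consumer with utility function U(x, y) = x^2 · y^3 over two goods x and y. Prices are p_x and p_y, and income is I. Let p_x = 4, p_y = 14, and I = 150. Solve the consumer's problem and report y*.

y* = 6.4286

Tangency: MRS = (2/3)·y/x = p_x/p_y.
So 2·p_y·y = 3·p_x·x; combined with the budget, a share 0.4 of income goes to x.
Demand: x*(p_x,p_y,I) = 0.4·I/p_x and y* = 0.6·I/p_y.
At p_x=4, p_y=14, I=150: y* = 0.6·150/14 = 6.4286.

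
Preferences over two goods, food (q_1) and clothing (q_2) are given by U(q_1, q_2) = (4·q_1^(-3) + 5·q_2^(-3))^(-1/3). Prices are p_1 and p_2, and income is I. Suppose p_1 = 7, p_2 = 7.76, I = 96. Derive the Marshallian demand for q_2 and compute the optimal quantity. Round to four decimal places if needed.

MU_q_1 ∝ 4·q_1^(-4), MU_q_2 ∝ 5·q_2^(-4), so MRS = (4/5)·(q_2/q_1)^(4) = p_1/p_2.
Solve for the ratio: q_2/q_1 = [(5/4)·p_1/p_2]^(0.25).
Substitute q_2 = (q_2/q_1)·q_1 into the budget: q_1* = I/(p_1 + p_2·(q_2/q_1)).
Numerically q_2/q_1 = 1.030473, so q_1* = 96/(7 + 7.76·1.030473) = 6.4015 and q_2* = 1.030473·6.4015 = 6.5966.

q_2* = 6.5966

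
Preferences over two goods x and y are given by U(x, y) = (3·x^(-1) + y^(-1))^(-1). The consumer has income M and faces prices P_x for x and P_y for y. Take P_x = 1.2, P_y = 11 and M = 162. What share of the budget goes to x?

share on x = 0.3639

Substitute y = (y/x)·x into the budget: x* = M/(P_x + P_y·(y/x)).
Numerically y/x = 0.190693, so x* = 162/(1.2 + 11·0.190693) = 49.1264 and y* = 0.190693·49.1264 = 9.368.
Expenditure on x: 1.2·49.1264 = 58.9516; share = 0.3639.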